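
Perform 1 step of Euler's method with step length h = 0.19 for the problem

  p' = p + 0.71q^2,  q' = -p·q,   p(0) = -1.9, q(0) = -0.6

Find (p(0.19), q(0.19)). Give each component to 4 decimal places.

Euler on (p,q): p_{n+1} = p_n + h·p', q_{n+1} = q_n + h·q'.
0.000000: (-1.900000, -0.600000); f=(-1.644400, -1.140000) → (-2.212436, -0.816600)
(p(0.19), q(0.19)) ≈ (-2.2124, -0.8166)

-2.2124, -0.8166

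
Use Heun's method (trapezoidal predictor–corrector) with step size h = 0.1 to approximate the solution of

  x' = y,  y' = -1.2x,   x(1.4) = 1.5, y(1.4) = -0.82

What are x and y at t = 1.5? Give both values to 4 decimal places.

Heun on (x,y): k1 = f(t_n, state_n); k2 = f(t_n + h, state_n + h·k1); state_{n+1} = state_n + (h/2)·(k1 + k2).
1.400000: (1.500000, -0.820000)
  k1 = (-0.820000, -1.800000)
  predictor → (1.418000, -1.000000)
  k2 = (-1.000000, -1.701600)
  → (1.409000, -0.995080)
(x(1.5), y(1.5)) ≈ (1.4090, -0.9951)

1.4090, -0.9951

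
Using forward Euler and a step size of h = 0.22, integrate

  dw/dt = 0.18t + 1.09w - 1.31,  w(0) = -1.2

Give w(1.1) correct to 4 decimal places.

-5.7231

Euler: w_{n+1} = w_n + h·f(t_n, w_n).
t=0.000000, w=-1.200000: f=-2.618000 → w ← -1.200000 + 0.22·(-2.618000) = -1.775960
t=0.220000, w=-1.775960: f=-3.206196 → w ← -1.775960 + 0.22·(-3.206196) = -2.481323
t=0.440000, w=-2.481323: f=-3.935442 → w ← -2.481323 + 0.22·(-3.935442) = -3.347121
t=0.660000, w=-3.347121: f=-4.839561 → w ← -3.347121 + 0.22·(-4.839561) = -4.411824
t=0.880000, w=-4.411824: f=-5.960488 → w ← -4.411824 + 0.22·(-5.960488) = -5.723131
w(1.1) ≈ -5.7231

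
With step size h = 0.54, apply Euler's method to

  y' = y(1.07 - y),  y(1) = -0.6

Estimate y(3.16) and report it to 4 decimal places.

Euler: y_{n+1} = y_n + h·f(s_n, y_n).
s=1.000000, y=-0.600000: f=-1.002000 → y ← -0.600000 + 0.54·(-1.002000) = -1.141080
s=1.540000, y=-1.141080: f=-2.523019 → y ← -1.141080 + 0.54·(-2.523019) = -2.503510
s=2.080000, y=-2.503510: f=-8.946320 → y ← -2.503510 + 0.54·(-8.946320) = -7.334523
s=2.620000, y=-7.334523: f=-61.643171 → y ← -7.334523 + 0.54·(-61.643171) = -40.621835
y(3.16) ≈ -40.6218

-40.6218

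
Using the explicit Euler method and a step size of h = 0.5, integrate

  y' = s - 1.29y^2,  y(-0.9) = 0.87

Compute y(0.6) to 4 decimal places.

Euler: y_{n+1} = y_n + h·f(s_n, y_n).
s=-0.900000, y=0.870000: f=-1.876401 → y ← 0.870000 + 0.5·(-1.876401) = -0.068200
s=-0.400000, y=-0.068200: f=-0.406000 → y ← -0.068200 + 0.5·(-0.406000) = -0.271201
s=0.100000, y=-0.271201: f=0.005121 → y ← -0.271201 + 0.5·0.005121 = -0.268640
y(0.6) ≈ -0.2686

-0.2686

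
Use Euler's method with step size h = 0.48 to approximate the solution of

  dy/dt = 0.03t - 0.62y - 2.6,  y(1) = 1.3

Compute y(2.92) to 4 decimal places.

Euler: y_{n+1} = y_n + h·f(t_n, y_n).
t=1.000000, y=1.300000: f=-3.376000 → y ← 1.300000 + 0.48·(-3.376000) = -0.320480
t=1.480000, y=-0.320480: f=-2.356902 → y ← -0.320480 + 0.48·(-2.356902) = -1.451793
t=1.960000, y=-1.451793: f=-1.641088 → y ← -1.451793 + 0.48·(-1.641088) = -2.239516
t=2.440000, y=-2.239516: f=-1.138300 → y ← -2.239516 + 0.48·(-1.138300) = -2.785900
y(2.92) ≈ -2.7859

-2.7859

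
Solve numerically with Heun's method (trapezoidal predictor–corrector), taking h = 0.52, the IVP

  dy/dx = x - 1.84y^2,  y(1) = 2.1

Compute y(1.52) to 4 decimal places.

Heun: k1 = f(x_n, y_n); k2 = f(x_n + h, y_n + h·k1); y_{n+1} = y_n + (h/2)·(k1 + k2).
x=1.000000, y=2.100000:
  k1 = f(1.000000, 2.100000) = -7.114400
  k2 = f(1.520000, -1.599488) = -3.187386
  y ← 2.100000 + (0.52/2)·(-7.114400 + (-3.187386)) = -0.578464
y(1.52) ≈ -0.5785

-0.5785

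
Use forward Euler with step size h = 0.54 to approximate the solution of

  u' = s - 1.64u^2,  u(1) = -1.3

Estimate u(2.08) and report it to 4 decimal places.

Euler: u_{n+1} = u_n + h·f(s_n, u_n).
s=1.000000, u=-1.300000: f=-1.771600 → u ← -1.300000 + 0.54·(-1.771600) = -2.256664
s=1.540000, u=-2.256664: f=-6.811753 → u ← -2.256664 + 0.54·(-6.811753) = -5.935011
u(2.08) ≈ -5.9350

-5.9350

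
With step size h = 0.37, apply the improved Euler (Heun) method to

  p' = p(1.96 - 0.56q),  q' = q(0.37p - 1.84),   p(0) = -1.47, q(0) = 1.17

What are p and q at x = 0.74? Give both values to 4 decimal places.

-4.8753, 0.2957

Heun on (p,q): k1 = f(x_n, state_n); k2 = f(x_n + h, state_n + h·k1); state_{n+1} = state_n + (h/2)·(k1 + k2).
0.000000: (-1.470000, 1.170000)
  k1 = (-1.918056, -2.789163)
  predictor → (-2.179681, 0.138010)
  k2 = (-4.103717, -0.365240)
  → (-2.584028, 0.586435)
0.370000: (-2.584028, 0.586435)
  k1 = (-4.216090, -1.639726)
  predictor → (-4.143981, -0.020263)
  k2 = (-8.169227, 0.068354)
  → (-4.875312, 0.295731)
(p(0.74), q(0.74)) ≈ (-4.8753, 0.2957)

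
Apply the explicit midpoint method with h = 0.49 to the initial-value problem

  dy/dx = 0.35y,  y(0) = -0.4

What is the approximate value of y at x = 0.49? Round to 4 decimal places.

-0.4745

Midpoint: k1 = f(x_n, y_n); k2 = f(x_n + h/2, y_n + (h/2)·k1); y_{n+1} = y_n + h·k2.
x=0.000000, y=-0.400000:
  k1 = f(0.000000, -0.400000) = -0.140000
  k2 = f(0.245000, -0.434300) = -0.152005
  y ← -0.400000 + 0.49·(-0.152005) = -0.474482
y(0.49) ≈ -0.4745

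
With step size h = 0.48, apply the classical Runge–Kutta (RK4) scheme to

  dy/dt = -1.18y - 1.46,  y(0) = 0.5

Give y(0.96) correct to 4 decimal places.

RK4: k1 = f(t_n, y_n); k2 = f(t_n + h/2, y_n + (h/2)·k1); k3 = f(t_n + h/2, y_n + (h/2)·k2); k4 = f(t_n + h, y_n + h·k3); y_{n+1} = y_n + (h/6)·(k1 + 2k2 + 2k3 + k4).
t=0.000000, y=0.500000:
  k1 = f(0.000000, 0.500000) = -2.050000
  k2 = f(0.240000, 0.008000) = -1.469440
  k3 = f(0.240000, 0.147334) = -1.633855
  k4 = f(0.480000, -0.284250) = -1.124585
  y ← 0.500000 + (0.48/6)·(k1 + 2k2 + 2k3 + k4) = -0.250494
t=0.480000, y=-0.250494:
  k1 = f(0.480000, -0.250494) = -1.164417
  k2 = f(0.720000, -0.529954) = -0.834654
  k3 = f(0.720000, -0.450811) = -0.928043
  k4 = f(0.960000, -0.695955) = -0.638774
  y ← -0.250494 + (0.48/6)·(k1 + 2k2 + 2k3 + k4) = -0.676781
y(0.96) ≈ -0.6768

-0.6768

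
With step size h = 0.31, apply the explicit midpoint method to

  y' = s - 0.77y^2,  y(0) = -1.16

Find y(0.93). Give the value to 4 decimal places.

-3.4518

Midpoint: k1 = f(s_n, y_n); k2 = f(s_n + h/2, y_n + (h/2)·k1); y_{n+1} = y_n + h·k2.
s=0.000000, y=-1.160000:
  k1 = f(0.000000, -1.160000) = -1.036112
  k2 = f(0.155000, -1.320597) = -1.187863
  y ← -1.160000 + 0.31·(-1.187863) = -1.528237
s=0.310000, y=-1.528237:
  k1 = f(0.310000, -1.528237) = -1.488342
  k2 = f(0.465000, -1.758930) = -1.917254
  y ← -1.528237 + 0.31·(-1.917254) = -2.122586
s=0.620000, y=-2.122586:
  k1 = f(0.620000, -2.122586) = -2.849136
  k2 = f(0.775000, -2.564202) = -4.287853
  y ← -2.122586 + 0.31·(-4.287853) = -3.451820
y(0.93) ≈ -3.4518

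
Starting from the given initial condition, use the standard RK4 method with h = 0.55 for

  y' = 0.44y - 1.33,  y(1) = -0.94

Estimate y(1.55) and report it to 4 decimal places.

RK4: k1 = f(t_n, y_n); k2 = f(t_n + h/2, y_n + (h/2)·k1); k3 = f(t_n + h/2, y_n + (h/2)·k2); k4 = f(t_n + h, y_n + h·k3); y_{n+1} = y_n + (h/6)·(k1 + 2k2 + 2k3 + k4).
t=1.000000, y=-0.940000:
  k1 = f(1.000000, -0.940000) = -1.743600
  k2 = f(1.275000, -1.419490) = -1.954576
  k3 = f(1.275000, -1.477508) = -1.980104
  k4 = f(1.550000, -2.029057) = -2.222785
  y ← -0.940000 + (0.55/6)·(k1 + 2k2 + 2k3 + k4) = -2.024943
y(1.55) ≈ -2.0249

-2.0249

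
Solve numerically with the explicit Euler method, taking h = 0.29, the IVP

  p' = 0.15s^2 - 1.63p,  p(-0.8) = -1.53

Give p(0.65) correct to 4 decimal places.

Euler: p_{n+1} = p_n + h·f(s_n, p_n).
s=-0.800000, p=-1.530000: f=2.589900 → p ← -1.530000 + 0.29·2.589900 = -0.778929
s=-0.510000, p=-0.778929: f=1.308669 → p ← -0.778929 + 0.29·1.308669 = -0.399415
s=-0.220000, p=-0.399415: f=0.658306 → p ← -0.399415 + 0.29·0.658306 = -0.208506
s=0.070000, p=-0.208506: f=0.340600 → p ← -0.208506 + 0.29·0.340600 = -0.109732
s=0.360000, p=-0.109732: f=0.198303 → p ← -0.109732 + 0.29·0.198303 = -0.052224
p(0.65) ≈ -0.0522

-0.0522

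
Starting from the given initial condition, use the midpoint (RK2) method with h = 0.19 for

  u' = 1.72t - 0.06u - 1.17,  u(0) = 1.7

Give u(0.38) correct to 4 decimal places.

Midpoint: k1 = f(t_n, u_n); k2 = f(t_n + h/2, u_n + (h/2)·k1); u_{n+1} = u_n + h·k2.
t=0.000000, u=1.700000:
  k1 = f(0.000000, 1.700000) = -1.272000
  k2 = f(0.095000, 1.579160) = -1.101350
  u ← 1.700000 + 0.19·(-1.101350) = 1.490744
t=0.190000, u=1.490744:
  k1 = f(0.190000, 1.490744) = -0.932645
  k2 = f(0.285000, 1.402142) = -0.763929
  u ← 1.490744 + 0.19·(-0.763929) = 1.345597
u(0.38) ≈ 1.3456

1.3456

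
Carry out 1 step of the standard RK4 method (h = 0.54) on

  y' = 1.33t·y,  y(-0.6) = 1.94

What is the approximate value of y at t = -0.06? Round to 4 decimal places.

RK4: k1 = f(t_n, y_n); k2 = f(t_n + h/2, y_n + (h/2)·k1); k3 = f(t_n + h/2, y_n + (h/2)·k2); k4 = f(t_n + h, y_n + h·k3); y_{n+1} = y_n + (h/6)·(k1 + 2k2 + 2k3 + k4).
t=-0.600000, y=1.940000:
  k1 = f(-0.600000, 1.940000) = -1.548120
  k2 = f(-0.330000, 1.522008) = -0.668009
  k3 = f(-0.330000, 1.759638) = -0.772305
  k4 = f(-0.060000, 1.522955) = -0.121532
  y ← 1.940000 + (0.54/6)·(k1 + 2k2 + 2k3 + k4) = 1.530475
y(-0.06) ≈ 1.5305

1.5305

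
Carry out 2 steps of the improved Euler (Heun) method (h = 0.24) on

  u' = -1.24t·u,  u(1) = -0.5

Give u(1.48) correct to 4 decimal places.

-0.2441

Heun: k1 = f(t_n, u_n); k2 = f(t_n + h, u_n + h·k1); u_{n+1} = u_n + (h/2)·(k1 + k2).
t=1.000000, u=-0.500000:
  k1 = f(1.000000, -0.500000) = 0.620000
  k2 = f(1.240000, -0.351200) = 0.540005
  u ← -0.500000 + (0.24/2)·(0.620000 + 0.540005) = -0.360799
t=1.240000, u=-0.360799:
  k1 = f(1.240000, -0.360799) = 0.554765
  k2 = f(1.480000, -0.227656) = 0.417794
  u ← -0.360799 + (0.24/2)·(0.554765 + 0.417794) = -0.244092
u(1.48) ≈ -0.2441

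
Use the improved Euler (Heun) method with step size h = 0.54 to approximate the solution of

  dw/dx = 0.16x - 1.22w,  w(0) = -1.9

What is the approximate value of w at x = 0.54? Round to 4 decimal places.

Heun: k1 = f(x_n, w_n); k2 = f(x_n + h, w_n + h·k1); w_{n+1} = w_n + (h/2)·(k1 + k2).
x=0.000000, w=-1.900000:
  k1 = f(0.000000, -1.900000) = 2.318000
  k2 = f(0.540000, -0.648280) = 0.877302
  w ← -1.900000 + (0.54/2)·(2.318000 + 0.877302) = -1.037269
w(0.54) ≈ -1.0373

-1.0373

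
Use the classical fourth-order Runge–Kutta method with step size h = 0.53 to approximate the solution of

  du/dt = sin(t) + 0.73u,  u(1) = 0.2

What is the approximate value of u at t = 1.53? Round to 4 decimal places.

RK4: k1 = f(t_n, u_n); k2 = f(t_n + h/2, u_n + (h/2)·k1); k3 = f(t_n + h/2, u_n + (h/2)·k2); k4 = f(t_n + h, u_n + h·k3); u_{n+1} = u_n + (h/6)·(k1 + 2k2 + 2k3 + k4).
t=1.000000, u=0.200000:
  k1 = f(1.000000, 0.200000) = 0.987471
  k2 = f(1.265000, 0.461680) = 1.290634
  k3 = f(1.265000, 0.542018) = 1.349281
  k4 = f(1.530000, 0.915119) = 1.667205
  u ← 0.200000 + (0.53/6)·(k1 + 2k2 + 2k3 + k4) = 0.900881
u(1.53) ≈ 0.9009

0.9009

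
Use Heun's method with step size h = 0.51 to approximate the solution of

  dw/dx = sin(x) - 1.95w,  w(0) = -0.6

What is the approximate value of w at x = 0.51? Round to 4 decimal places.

-0.1755

Heun: k1 = f(x_n, w_n); k2 = f(x_n + h, w_n + h·k1); w_{n+1} = w_n + (h/2)·(k1 + k2).
x=0.000000, w=-0.600000:
  k1 = f(0.000000, -0.600000) = 1.170000
  k2 = f(0.510000, -0.003300) = 0.494612
  w ← -0.600000 + (0.51/2)·(1.170000 + 0.494612) = -0.175524
w(0.51) ≈ -0.1755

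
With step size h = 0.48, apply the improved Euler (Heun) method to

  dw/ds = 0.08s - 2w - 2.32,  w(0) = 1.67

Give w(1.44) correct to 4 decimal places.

-0.7644

Heun: k1 = f(s_n, w_n); k2 = f(s_n + h, w_n + h·k1); w_{n+1} = w_n + (h/2)·(k1 + k2).
s=0.000000, w=1.670000:
  k1 = f(0.000000, 1.670000) = -5.660000
  k2 = f(0.480000, -1.046800) = -0.188000
  w ← 1.670000 + (0.48/2)·(-5.660000 + (-0.188000)) = 0.266480
s=0.480000, w=0.266480:
  k1 = f(0.480000, 0.266480) = -2.814560
  k2 = f(0.960000, -1.084509) = -0.074182
  w ← 0.266480 + (0.48/2)·(-2.814560 + (-0.074182)) = -0.426818
s=0.960000, w=-0.426818:
  k1 = f(0.960000, -0.426818) = -1.389564
  k2 = f(1.440000, -1.093809) = -0.017183
  w ← -0.426818 + (0.48/2)·(-1.389564 + (-0.017183)) = -0.764437
w(1.44) ≈ -0.7644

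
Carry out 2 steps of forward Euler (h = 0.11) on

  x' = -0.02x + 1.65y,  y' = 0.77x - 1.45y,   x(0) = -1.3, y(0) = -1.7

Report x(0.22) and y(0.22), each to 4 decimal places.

Euler on (x,y): x_{n+1} = x_n + h·x', y_{n+1} = y_n + h·y'.
0.000000: (-1.300000, -1.700000); f=(-2.779000, 1.464000) → (-1.605690, -1.538960)
0.110000: (-1.605690, -1.538960); f=(-2.507170, 0.995111) → (-1.881479, -1.429498)
(x(0.22), y(0.22)) ≈ (-1.8815, -1.4295)

-1.8815, -1.4295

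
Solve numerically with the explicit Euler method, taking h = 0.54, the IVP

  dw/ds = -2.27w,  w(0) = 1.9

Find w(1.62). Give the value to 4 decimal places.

Euler: w_{n+1} = w_n + h·f(s_n, w_n).
s=0.000000, w=1.900000: f=-4.313000 → w ← 1.900000 + 0.54·(-4.313000) = -0.429020
s=0.540000, w=-0.429020: f=0.973875 → w ← -0.429020 + 0.54·0.973875 = 0.096873
s=1.080000, w=0.096873: f=-0.219901 → w ← 0.096873 + 0.54·(-0.219901) = -0.021874
w(1.62) ≈ -0.0219

-0.0219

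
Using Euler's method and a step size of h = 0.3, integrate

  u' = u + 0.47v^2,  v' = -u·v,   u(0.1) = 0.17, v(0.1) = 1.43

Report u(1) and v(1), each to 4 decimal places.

Euler on (u,v): u_{n+1} = u_n + h·u', v_{n+1} = v_n + h·v'.
0.100000: (0.170000, 1.430000); f=(1.131103, -0.243100) → (0.509331, 1.357070)
0.400000: (0.509331, 1.357070); f=(1.374901, -0.691198) → (0.921801, 1.149711)
0.700000: (0.921801, 1.149711); f=(1.543064, -1.059805) → (1.384720, 0.831769)
(u(1), v(1)) ≈ (1.3847, 0.8318)

1.3847, 0.8318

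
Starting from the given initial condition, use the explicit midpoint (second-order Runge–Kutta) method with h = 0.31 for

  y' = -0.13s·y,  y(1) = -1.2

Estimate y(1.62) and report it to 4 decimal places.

-1.0794

Midpoint: k1 = f(s_n, y_n); k2 = f(s_n + h/2, y_n + (h/2)·k1); y_{n+1} = y_n + h·k2.
s=1.000000, y=-1.200000:
  k1 = f(1.000000, -1.200000) = 0.156000
  k2 = f(1.155000, -1.175820) = 0.176549
  y ← -1.200000 + 0.31·0.176549 = -1.145270
s=1.310000, y=-1.145270:
  k1 = f(1.310000, -1.145270) = 0.195039
  k2 = f(1.465000, -1.115039) = 0.212359
  y ← -1.145270 + 0.31·0.212359 = -1.079438
y(1.62) ≈ -1.0794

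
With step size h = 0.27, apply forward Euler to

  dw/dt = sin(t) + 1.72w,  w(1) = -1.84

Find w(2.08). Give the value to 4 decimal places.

Euler: w_{n+1} = w_n + h·f(t_n, w_n).
t=1.000000, w=-1.840000: f=-2.323329 → w ← -1.840000 + 0.27·(-2.323329) = -2.467299
t=1.270000, w=-2.467299: f=-3.288653 → w ← -2.467299 + 0.27·(-3.288653) = -3.355235
t=1.540000, w=-3.355235: f=-4.771479 → w ← -3.355235 + 0.27·(-4.771479) = -4.643534
t=1.810000, w=-4.643534: f=-7.015352 → w ← -4.643534 + 0.27·(-7.015352) = -6.537680
w(2.08) ≈ -6.5377

-6.5377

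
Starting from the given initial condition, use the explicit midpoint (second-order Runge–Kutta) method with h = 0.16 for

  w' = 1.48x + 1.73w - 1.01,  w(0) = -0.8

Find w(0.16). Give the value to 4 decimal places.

-1.2171

Midpoint: k1 = f(x_n, w_n); k2 = f(x_n + h/2, w_n + (h/2)·k1); w_{n+1} = w_n + h·k2.
x=0.000000, w=-0.800000:
  k1 = f(0.000000, -0.800000) = -2.394000
  k2 = f(0.080000, -0.991520) = -2.606930
  w ← -0.800000 + 0.16·(-2.606930) = -1.217109
w(0.16) ≈ -1.2171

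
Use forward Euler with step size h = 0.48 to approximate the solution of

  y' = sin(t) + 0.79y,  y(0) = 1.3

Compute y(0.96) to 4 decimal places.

2.6945

Euler: y_{n+1} = y_n + h·f(t_n, y_n).
t=0.000000, y=1.300000: f=1.027000 → y ← 1.300000 + 0.48·1.027000 = 1.792960
t=0.480000, y=1.792960: f=1.878218 → y ← 1.792960 + 0.48·1.878218 = 2.694504
y(0.96) ≈ 2.6945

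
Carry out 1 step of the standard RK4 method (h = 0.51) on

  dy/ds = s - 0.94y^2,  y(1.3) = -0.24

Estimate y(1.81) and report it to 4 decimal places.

RK4: k1 = f(s_n, y_n); k2 = f(s_n + h/2, y_n + (h/2)·k1); k3 = f(s_n + h/2, y_n + (h/2)·k2); k4 = f(s_n + h, y_n + h·k3); y_{n+1} = y_n + (h/6)·(k1 + 2k2 + 2k3 + k4).
s=1.300000, y=-0.240000:
  k1 = f(1.300000, -0.240000) = 1.245856
  k2 = f(1.555000, 0.077693) = 1.549326
  k3 = f(1.555000, 0.155078) = 1.532394
  k4 = f(1.810000, 0.541521) = 1.534350
  y ← -0.240000 + (0.51/6)·(k1 + 2k2 + 2k3 + k4) = 0.520210
y(1.81) ≈ 0.5202

0.5202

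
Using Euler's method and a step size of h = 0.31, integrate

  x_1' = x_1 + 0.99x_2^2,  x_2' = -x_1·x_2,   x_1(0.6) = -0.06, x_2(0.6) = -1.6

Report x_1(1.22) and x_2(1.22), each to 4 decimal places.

Euler on (x_1,x_2): x_1_{n+1} = x_1_n + h·x_1', x_2_{n+1} = x_2_n + h·x_2'.
0.600000: (-0.060000, -1.600000); f=(2.474400, -0.096000) → (0.707064, -1.629760)
0.910000: (0.707064, -1.629760); f=(3.336620, 1.152345) → (1.741416, -1.272533)
(x_1(1.22), x_2(1.22)) ≈ (1.7414, -1.2725)

1.7414, -1.2725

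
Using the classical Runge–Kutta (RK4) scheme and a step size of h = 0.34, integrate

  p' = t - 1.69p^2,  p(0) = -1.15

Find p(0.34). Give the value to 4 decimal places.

RK4: k1 = f(t_n, p_n); k2 = f(t_n + h/2, p_n + (h/2)·k1); k3 = f(t_n + h/2, p_n + (h/2)·k2); k4 = f(t_n + h, p_n + h·k3); p_{n+1} = p_n + (h/6)·(k1 + 2k2 + 2k3 + k4).
t=0.000000, p=-1.150000:
  k1 = f(0.000000, -1.150000) = -2.235025
  k2 = f(0.170000, -1.529954) = -3.785884
  k3 = f(0.170000, -1.793600) = -5.266734
  k4 = f(0.340000, -2.940689) = -14.274536
  p ← -1.150000 + (0.34/6)·(k1 + 2k2 + 2k3 + k4) = -3.111505
p(0.34) ≈ -3.1115

-3.1115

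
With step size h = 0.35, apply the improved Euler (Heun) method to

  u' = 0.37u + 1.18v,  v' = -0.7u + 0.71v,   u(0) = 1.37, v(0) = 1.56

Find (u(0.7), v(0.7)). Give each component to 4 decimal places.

3.1979, 1.2080

Heun on (u,v): k1 = f(s_n, state_n); k2 = f(s_n + h, state_n + h·k1); state_{n+1} = state_n + (h/2)·(k1 + k2).
0.000000: (1.370000, 1.560000)
  k1 = (2.347700, 0.148600)
  predictor → (2.191695, 1.612010)
  k2 = (2.713099, -0.389659)
  → (2.255640, 1.517815)
0.350000: (2.255640, 1.517815)
  k1 = (2.625608, -0.501300)
  predictor → (3.174603, 1.342360)
  k2 = (2.758588, -1.269146)
  → (3.197874, 1.207987)
(u(0.7), v(0.7)) ≈ (3.1979, 1.2080)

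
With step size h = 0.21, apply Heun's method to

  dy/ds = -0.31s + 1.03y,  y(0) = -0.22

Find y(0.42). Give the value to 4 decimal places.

-0.3686

Heun: k1 = f(s_n, y_n); k2 = f(s_n + h, y_n + h·k1); y_{n+1} = y_n + (h/2)·(k1 + k2).
s=0.000000, y=-0.220000:
  k1 = f(0.000000, -0.220000) = -0.226600
  k2 = f(0.210000, -0.267586) = -0.340714
  y ← -0.220000 + (0.21/2)·(-0.226600 + (-0.340714)) = -0.279568
s=0.210000, y=-0.279568:
  k1 = f(0.210000, -0.279568) = -0.353055
  k2 = f(0.420000, -0.353709) = -0.494521
  y ← -0.279568 + (0.21/2)·(-0.353055 + (-0.494521)) = -0.368563
y(0.42) ≈ -0.3686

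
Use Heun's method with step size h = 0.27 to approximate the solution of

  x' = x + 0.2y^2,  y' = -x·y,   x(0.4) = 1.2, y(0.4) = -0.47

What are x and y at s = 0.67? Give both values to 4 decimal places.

Heun on (x,y): k1 = f(s_n, state_n); k2 = f(s_n + h, state_n + h·k1); state_{n+1} = state_n + (h/2)·(k1 + k2).
0.400000: (1.200000, -0.470000)
  k1 = (1.244180, 0.564000)
  predictor → (1.535929, -0.317720)
  k2 = (1.556118, 0.487995)
  → (1.578040, -0.327981)
(x(0.67), y(0.67)) ≈ (1.5780, -0.3280)

1.5780, -0.3280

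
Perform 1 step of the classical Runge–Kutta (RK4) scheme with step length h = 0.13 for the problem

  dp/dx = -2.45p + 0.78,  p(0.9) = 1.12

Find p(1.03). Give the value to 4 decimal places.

RK4: k1 = f(x_n, p_n); k2 = f(x_n + h/2, p_n + (h/2)·k1); k3 = f(x_n + h/2, p_n + (h/2)·k2); k4 = f(x_n + h, p_n + h·k3); p_{n+1} = p_n + (h/6)·(k1 + 2k2 + 2k3 + k4).
x=0.900000, p=1.120000:
  k1 = f(0.900000, 1.120000) = -1.964000
  k2 = f(0.965000, 0.992340) = -1.651233
  k3 = f(0.965000, 1.012670) = -1.701041
  k4 = f(1.030000, 0.898865) = -1.422218
  p ← 1.120000 + (0.13/6)·(k1 + 2k2 + 2k3 + k4) = 0.901367
p(1.03) ≈ 0.9014

0.9014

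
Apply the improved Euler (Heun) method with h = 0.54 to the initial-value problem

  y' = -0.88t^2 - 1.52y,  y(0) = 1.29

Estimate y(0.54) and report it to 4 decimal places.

Heun: k1 = f(t_n, y_n); k2 = f(t_n + h, y_n + h·k1); y_{n+1} = y_n + (h/2)·(k1 + k2).
t=0.000000, y=1.290000:
  k1 = f(0.000000, 1.290000) = -1.960800
  k2 = f(0.540000, 0.231168) = -0.607983
  y ← 1.290000 + (0.54/2)·(-1.960800 + (-0.607983)) = 0.596428
y(0.54) ≈ 0.5964

0.5964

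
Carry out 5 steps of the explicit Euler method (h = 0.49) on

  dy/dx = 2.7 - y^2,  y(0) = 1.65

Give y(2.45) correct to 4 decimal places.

1.6426

Euler: y_{n+1} = y_n + h·f(x_n, y_n).
x=0.000000, y=1.650000: f=-0.022500 → y ← 1.650000 + 0.49·(-0.022500) = 1.638975
x=0.490000, y=1.638975: f=0.013761 → y ← 1.638975 + 0.49·0.013761 = 1.645718
x=0.980000, y=1.645718: f=-0.008387 → y ← 1.645718 + 0.49·(-0.008387) = 1.641608
x=1.470000, y=1.641608: f=0.005123 → y ← 1.641608 + 0.49·0.005123 = 1.644118
x=1.960000, y=1.644118: f=-0.003125 → y ← 1.644118 + 0.49·(-0.003125) = 1.642587
y(2.45) ≈ 1.6426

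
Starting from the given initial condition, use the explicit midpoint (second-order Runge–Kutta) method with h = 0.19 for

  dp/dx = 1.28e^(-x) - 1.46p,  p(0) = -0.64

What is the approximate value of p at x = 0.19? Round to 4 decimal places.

Midpoint: k1 = f(x_n, p_n); k2 = f(x_n + h/2, p_n + (h/2)·k1); p_{n+1} = p_n + h·k2.
x=0.000000, p=-0.640000:
  k1 = f(0.000000, -0.640000) = 2.214400
  k2 = f(0.095000, -0.429632) = 1.791260
  p ← -0.640000 + 0.19·1.791260 = -0.299661
p(0.19) ≈ -0.2997

-0.2997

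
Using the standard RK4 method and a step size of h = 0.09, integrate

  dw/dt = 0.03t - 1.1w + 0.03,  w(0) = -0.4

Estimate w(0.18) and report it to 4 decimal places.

-0.3228

RK4: k1 = f(t_n, w_n); k2 = f(t_n + h/2, w_n + (h/2)·k1); k3 = f(t_n + h/2, w_n + (h/2)·k2); k4 = f(t_n + h, w_n + h·k3); w_{n+1} = w_n + (h/6)·(k1 + 2k2 + 2k3 + k4).
t=0.000000, w=-0.400000:
  k1 = f(0.000000, -0.400000) = 0.470000
  k2 = f(0.045000, -0.378850) = 0.448085
  k3 = f(0.045000, -0.379836) = 0.449170
  k4 = f(0.090000, -0.359575) = 0.428232
  w ← -0.400000 + (0.09/6)·(k1 + 2k2 + 2k3 + k4) = -0.359609
t=0.090000, w=-0.359609:
  k1 = f(0.090000, -0.359609) = 0.428270
  k2 = f(0.135000, -0.340337) = 0.408420
  k3 = f(0.135000, -0.341230) = 0.409403
  k4 = f(0.180000, -0.322763) = 0.390439
  w ← -0.359609 + (0.09/6)·(k1 + 2k2 + 2k3 + k4) = -0.322794
w(0.18) ≈ -0.3228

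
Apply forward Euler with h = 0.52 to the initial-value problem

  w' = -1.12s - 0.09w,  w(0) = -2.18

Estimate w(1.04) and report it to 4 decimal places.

Euler: w_{n+1} = w_n + h·f(s_n, w_n).
s=0.000000, w=-2.180000: f=0.196200 → w ← -2.180000 + 0.52·0.196200 = -2.077976
s=0.520000, w=-2.077976: f=-0.395382 → w ← -2.077976 + 0.52·(-0.395382) = -2.283575
w(1.04) ≈ -2.2836

-2.2836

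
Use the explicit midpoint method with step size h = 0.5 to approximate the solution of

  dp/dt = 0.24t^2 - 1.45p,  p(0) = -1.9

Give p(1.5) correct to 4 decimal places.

Midpoint: k1 = f(t_n, p_n); k2 = f(t_n + h/2, p_n + (h/2)·k1); p_{n+1} = p_n + h·k2.
t=0.000000, p=-1.900000:
  k1 = f(0.000000, -1.900000) = 2.755000
  k2 = f(0.250000, -1.211250) = 1.771312
  p ← -1.900000 + 0.5·1.771312 = -1.014344
t=0.500000, p=-1.014344:
  k1 = f(0.500000, -1.014344) = 1.530798
  k2 = f(0.750000, -0.631644) = 1.050884
  p ← -1.014344 + 0.5·1.050884 = -0.488902
t=1.000000, p=-0.488902:
  k1 = f(1.000000, -0.488902) = 0.948908
  k2 = f(1.250000, -0.251675) = 0.739929
  p ← -0.488902 + 0.5·0.739929 = -0.118937
p(1.5) ≈ -0.1189

-0.1189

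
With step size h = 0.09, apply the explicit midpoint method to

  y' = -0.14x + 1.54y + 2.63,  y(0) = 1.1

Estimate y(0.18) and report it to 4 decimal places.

Midpoint: k1 = f(x_n, y_n); k2 = f(x_n + h/2, y_n + (h/2)·k1); y_{n+1} = y_n + h·k2.
x=0.000000, y=1.100000:
  k1 = f(0.000000, 1.100000) = 4.324000
  k2 = f(0.045000, 1.294580) = 4.617353
  y ← 1.100000 + 0.09·4.617353 = 1.515562
x=0.090000, y=1.515562:
  k1 = f(0.090000, 1.515562) = 4.951365
  k2 = f(0.135000, 1.738373) = 5.288195
  y ← 1.515562 + 0.09·5.288195 = 1.991499
y(0.18) ≈ 1.9915

1.9915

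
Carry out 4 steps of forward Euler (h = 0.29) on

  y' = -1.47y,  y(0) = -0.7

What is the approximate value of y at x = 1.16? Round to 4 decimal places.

Euler: y_{n+1} = y_n + h·f(x_n, y_n).
x=0.000000, y=-0.700000: f=1.029000 → y ← -0.700000 + 0.29·1.029000 = -0.401590
x=0.290000, y=-0.401590: f=0.590337 → y ← -0.401590 + 0.29·0.590337 = -0.230392
x=0.580000, y=-0.230392: f=0.338677 → y ← -0.230392 + 0.29·0.338677 = -0.132176
x=0.870000, y=-0.132176: f=0.194299 → y ← -0.132176 + 0.29·0.194299 = -0.075829
y(1.16) ≈ -0.0758

-0.0758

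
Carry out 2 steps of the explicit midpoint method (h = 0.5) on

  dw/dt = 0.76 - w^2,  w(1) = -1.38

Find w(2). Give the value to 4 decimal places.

-8.5729

Midpoint: k1 = f(t_n, w_n); k2 = f(t_n + h/2, w_n + (h/2)·k1); w_{n+1} = w_n + h·k2.
t=1.000000, w=-1.380000:
  k1 = f(1.000000, -1.380000) = -1.144400
  k2 = f(1.250000, -1.666100) = -2.015889
  w ← -1.380000 + 0.5·(-2.015889) = -2.387945
t=1.500000, w=-2.387945:
  k1 = f(1.500000, -2.387945) = -4.942279
  k2 = f(1.750000, -3.623514) = -12.369857
  w ← -2.387945 + 0.5·(-12.369857) = -8.572873
w(2) ≈ -8.5729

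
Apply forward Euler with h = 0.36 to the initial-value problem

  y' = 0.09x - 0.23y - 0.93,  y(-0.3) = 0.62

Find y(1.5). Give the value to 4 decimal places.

-0.9502

Euler: y_{n+1} = y_n + h·f(x_n, y_n).
x=-0.300000, y=0.620000: f=-1.099600 → y ← 0.620000 + 0.36·(-1.099600) = 0.224144
x=0.060000, y=0.224144: f=-0.976153 → y ← 0.224144 + 0.36·(-0.976153) = -0.127271
x=0.420000, y=-0.127271: f=-0.862928 → y ← -0.127271 + 0.36·(-0.862928) = -0.437925
x=0.780000, y=-0.437925: f=-0.759077 → y ← -0.437925 + 0.36·(-0.759077) = -0.711193
x=1.140000, y=-0.711193: f=-0.663826 → y ← -0.711193 + 0.36·(-0.663826) = -0.950170
y(1.5) ≈ -0.9502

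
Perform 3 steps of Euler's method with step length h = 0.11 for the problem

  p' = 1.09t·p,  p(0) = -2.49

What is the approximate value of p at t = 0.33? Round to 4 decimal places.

Euler: p_{n+1} = p_n + h·f(t_n, p_n).
t=0.000000, p=-2.490000: f=0.000000 → p ← -2.490000 + 0.11·0.000000 = -2.490000
t=0.110000, p=-2.490000: f=-0.298551 → p ← -2.490000 + 0.11·(-0.298551) = -2.522841
t=0.220000, p=-2.522841: f=-0.604977 → p ← -2.522841 + 0.11·(-0.604977) = -2.589388
p(0.33) ≈ -2.5894

-2.5894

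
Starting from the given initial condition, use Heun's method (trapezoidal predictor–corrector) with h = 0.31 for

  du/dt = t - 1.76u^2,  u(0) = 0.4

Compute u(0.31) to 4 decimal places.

Heun: k1 = f(t_n, u_n); k2 = f(t_n + h, u_n + h·k1); u_{n+1} = u_n + (h/2)·(k1 + k2).
t=0.000000, u=0.400000:
  k1 = f(0.000000, 0.400000) = -0.281600
  k2 = f(0.310000, 0.312704) = 0.137901
  u ← 0.400000 + (0.31/2)·(-0.281600 + 0.137901) = 0.377727
u(0.31) ≈ 0.3777

0.3777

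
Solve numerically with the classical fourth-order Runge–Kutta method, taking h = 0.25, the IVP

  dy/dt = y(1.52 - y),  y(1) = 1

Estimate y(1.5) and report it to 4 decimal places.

RK4: k1 = f(t_n, y_n); k2 = f(t_n + h/2, y_n + (h/2)·k1); k3 = f(t_n + h/2, y_n + (h/2)·k2); k4 = f(t_n + h, y_n + h·k3); y_{n+1} = y_n + (h/6)·(k1 + 2k2 + 2k3 + k4).
t=1.000000, y=1.000000:
  k1 = f(1.000000, 1.000000) = 0.520000
  k2 = f(1.125000, 1.065000) = 0.484575
  k3 = f(1.125000, 1.060572) = 0.487257
  k4 = f(1.250000, 1.121814) = 0.446691
  y ← 1.000000 + (0.25/6)·(k1 + 2k2 + 2k3 + k4) = 1.121265
t=1.250000, y=1.121265:
  k1 = f(1.250000, 1.121265) = 0.447088
  k2 = f(1.375000, 1.177151) = 0.403585
  k3 = f(1.375000, 1.171713) = 0.408092
  k4 = f(1.500000, 1.223288) = 0.362964
  y ← 1.121265 + (0.25/6)·(k1 + 2k2 + 2k3 + k4) = 1.222657
y(1.5) ≈ 1.2227

1.2227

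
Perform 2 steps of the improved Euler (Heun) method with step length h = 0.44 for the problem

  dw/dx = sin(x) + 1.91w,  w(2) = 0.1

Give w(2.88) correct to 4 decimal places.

Heun: k1 = f(x_n, w_n); k2 = f(x_n + h, w_n + h·k1); w_{n+1} = w_n + (h/2)·(k1 + k2).
x=2.000000, w=0.100000:
  k1 = f(2.000000, 0.100000) = 1.100297
  k2 = f(2.440000, 0.584131) = 1.761125
  w ← 0.100000 + (0.44/2)·(1.100297 + 1.761125) = 0.729513
x=2.440000, w=0.729513:
  k1 = f(2.440000, 0.729513) = 2.038805
  k2 = f(2.880000, 1.626587) = 3.365400
  w ← 0.729513 + (0.44/2)·(2.038805 + 3.365400) = 1.918438
w(2.88) ≈ 1.9184

1.9184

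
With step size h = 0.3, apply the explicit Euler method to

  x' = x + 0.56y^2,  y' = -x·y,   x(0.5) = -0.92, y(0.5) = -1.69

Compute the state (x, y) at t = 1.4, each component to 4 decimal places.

Euler on (x,y): x_{n+1} = x_n + h·x', y_{n+1} = y_n + h·y'.
0.500000: (-0.920000, -1.690000); f=(0.679416, -1.554800) → (-0.716175, -2.156440)
0.800000: (-0.716175, -2.156440); f=(1.887956, -1.544389) → (-0.149789, -2.619757)
1.100000: (-0.149789, -2.619757); f=(3.693561, -0.392410) → (0.958280, -2.737480)
(x(1.4), y(1.4)) ≈ (0.9583, -2.7375)

0.9583, -2.7375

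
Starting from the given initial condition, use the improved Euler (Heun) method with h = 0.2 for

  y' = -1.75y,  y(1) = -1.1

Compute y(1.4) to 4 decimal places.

-0.5565

Heun: k1 = f(s_n, y_n); k2 = f(s_n + h, y_n + h·k1); y_{n+1} = y_n + (h/2)·(k1 + k2).
s=1.000000, y=-1.100000:
  k1 = f(1.000000, -1.100000) = 1.925000
  k2 = f(1.200000, -0.715000) = 1.251250
  y ← -1.100000 + (0.2/2)·(1.925000 + 1.251250) = -0.782375
s=1.200000, y=-0.782375:
  k1 = f(1.200000, -0.782375) = 1.369156
  k2 = f(1.400000, -0.508544) = 0.889952
  y ← -0.782375 + (0.2/2)·(1.369156 + 0.889952) = -0.556464
y(1.4) ≈ -0.5565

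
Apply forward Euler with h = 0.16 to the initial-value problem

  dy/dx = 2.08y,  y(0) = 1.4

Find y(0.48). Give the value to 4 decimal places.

Euler: y_{n+1} = y_n + h·f(x_n, y_n).
x=0.000000, y=1.400000: f=2.912000 → y ← 1.400000 + 0.16·2.912000 = 1.865920
x=0.160000, y=1.865920: f=3.881114 → y ← 1.865920 + 0.16·3.881114 = 2.486898
x=0.320000, y=2.486898: f=5.172748 → y ← 2.486898 + 0.16·5.172748 = 3.314538
y(0.48) ≈ 3.3145

3.3145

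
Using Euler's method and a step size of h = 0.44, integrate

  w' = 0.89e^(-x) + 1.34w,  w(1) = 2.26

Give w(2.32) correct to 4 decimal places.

Euler: w_{n+1} = w_n + h·f(x_n, w_n).
x=1.000000, w=2.260000: f=3.355813 → w ← 2.260000 + 0.44·3.355813 = 3.736558
x=1.440000, w=3.736558: f=5.217853 → w ← 3.736558 + 0.44·5.217853 = 6.032413
x=1.880000, w=6.032413: f=8.219238 → w ← 6.032413 + 0.44·8.219238 = 9.648878
w(2.32) ≈ 9.6489

9.6489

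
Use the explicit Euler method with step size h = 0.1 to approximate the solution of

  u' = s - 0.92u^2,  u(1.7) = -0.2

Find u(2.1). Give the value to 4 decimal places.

Euler: u_{n+1} = u_n + h·f(s_n, u_n).
s=1.700000, u=-0.200000: f=1.663200 → u ← -0.200000 + 0.1·1.663200 = -0.033680
s=1.800000, u=-0.033680: f=1.798956 → u ← -0.033680 + 0.1·1.798956 = 0.146216
s=1.900000, u=0.146216: f=1.880331 → u ← 0.146216 + 0.1·1.880331 = 0.334249
s=2.000000, u=0.334249: f=1.897216 → u ← 0.334249 + 0.1·1.897216 = 0.523970
u(2.1) ≈ 0.5240

0.5240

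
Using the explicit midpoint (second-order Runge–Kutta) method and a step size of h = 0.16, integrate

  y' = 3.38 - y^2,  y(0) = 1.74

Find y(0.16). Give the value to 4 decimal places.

Midpoint: k1 = f(x_n, y_n); k2 = f(x_n + h/2, y_n + (h/2)·k1); y_{n+1} = y_n + h·k2.
x=0.000000, y=1.740000:
  k1 = f(0.000000, 1.740000) = 0.352400
  k2 = f(0.080000, 1.768192) = 0.253497
  y ← 1.740000 + 0.16·0.253497 = 1.780560
y(0.16) ≈ 1.7806

1.7806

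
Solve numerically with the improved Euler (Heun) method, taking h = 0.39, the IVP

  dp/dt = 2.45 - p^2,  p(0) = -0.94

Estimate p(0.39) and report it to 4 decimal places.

-0.1779

Heun: k1 = f(t_n, p_n); k2 = f(t_n + h, p_n + h·k1); p_{n+1} = p_n + (h/2)·(k1 + k2).
t=0.000000, p=-0.940000:
  k1 = f(0.000000, -0.940000) = 1.566400
  k2 = f(0.390000, -0.329104) = 2.341691
  p ← -0.940000 + (0.39/2)·(1.566400 + 2.341691) = -0.177922
p(0.39) ≈ -0.1779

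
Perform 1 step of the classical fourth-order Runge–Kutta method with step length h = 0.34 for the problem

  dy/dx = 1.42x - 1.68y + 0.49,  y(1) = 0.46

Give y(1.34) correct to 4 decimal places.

RK4: k1 = f(x_n, y_n); k2 = f(x_n + h/2, y_n + (h/2)·k1); k3 = f(x_n + h/2, y_n + (h/2)·k2); k4 = f(x_n + h, y_n + h·k3); y_{n+1} = y_n + (h/6)·(k1 + 2k2 + 2k3 + k4).
x=1.000000, y=0.460000:
  k1 = f(1.000000, 0.460000) = 1.137200
  k2 = f(1.170000, 0.653324) = 1.053816
  k3 = f(1.170000, 0.639149) = 1.077630
  k4 = f(1.340000, 0.826394) = 1.004458
  y ← 0.460000 + (0.34/6)·(k1 + 2k2 + 2k3 + k4) = 0.822924
y(1.34) ≈ 0.8229

0.8229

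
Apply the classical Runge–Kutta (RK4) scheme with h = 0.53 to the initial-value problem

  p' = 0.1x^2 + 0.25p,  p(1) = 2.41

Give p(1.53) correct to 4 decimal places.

2.8426

RK4: k1 = f(x_n, p_n); k2 = f(x_n + h/2, p_n + (h/2)·k1); k3 = f(x_n + h/2, p_n + (h/2)·k2); k4 = f(x_n + h, p_n + h·k3); p_{n+1} = p_n + (h/6)·(k1 + 2k2 + 2k3 + k4).
x=1.000000, p=2.410000:
  k1 = f(1.000000, 2.410000) = 0.702500
  k2 = f(1.265000, 2.596163) = 0.809063
  k3 = f(1.265000, 2.624402) = 0.816123
  k4 = f(1.530000, 2.842545) = 0.944726
  p ← 2.410000 + (0.53/6)·(k1 + 2k2 + 2k3 + k4) = 2.842621
p(1.53) ≈ 2.8426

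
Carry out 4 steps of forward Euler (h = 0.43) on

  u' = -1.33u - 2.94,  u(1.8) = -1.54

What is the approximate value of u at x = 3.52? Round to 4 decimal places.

-2.1880

Euler: u_{n+1} = u_n + h·f(x_n, u_n).
x=1.800000, u=-1.540000: f=-0.891800 → u ← -1.540000 + 0.43·(-0.891800) = -1.923474
x=2.230000, u=-1.923474: f=-0.381780 → u ← -1.923474 + 0.43·(-0.381780) = -2.087639
x=2.660000, u=-2.087639: f=-0.163440 → u ← -2.087639 + 0.43·(-0.163440) = -2.157918
x=3.090000, u=-2.157918: f=-0.069969 → u ← -2.157918 + 0.43·(-0.069969) = -2.188005
u(3.52) ≈ -2.1880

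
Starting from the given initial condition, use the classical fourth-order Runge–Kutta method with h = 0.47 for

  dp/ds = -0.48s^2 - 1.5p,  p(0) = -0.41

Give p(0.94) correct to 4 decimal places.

RK4: k1 = f(s_n, p_n); k2 = f(s_n + h/2, p_n + (h/2)·k1); k3 = f(s_n + h/2, p_n + (h/2)·k2); k4 = f(s_n + h, p_n + h·k3); p_{n+1} = p_n + (h/6)·(k1 + 2k2 + 2k3 + k4).
s=0.000000, p=-0.410000:
  k1 = f(0.000000, -0.410000) = 0.615000
  k2 = f(0.235000, -0.265475) = 0.371705
  k3 = f(0.235000, -0.322649) = 0.457466
  k4 = f(0.470000, -0.194991) = 0.186454
  p ← -0.410000 + (0.47/6)·(k1 + 2k2 + 2k3 + k4) = -0.217316
s=0.470000, p=-0.217316:
  k1 = f(0.470000, -0.217316) = 0.219942
  k2 = f(0.705000, -0.165630) = 0.009872
  k3 = f(0.705000, -0.214996) = 0.083922
  k4 = f(0.940000, -0.177873) = -0.157319
  p ← -0.217316 + (0.47/6)·(k1 + 2k2 + 2k3 + k4) = -0.197716
p(0.94) ≈ -0.1977

-0.1977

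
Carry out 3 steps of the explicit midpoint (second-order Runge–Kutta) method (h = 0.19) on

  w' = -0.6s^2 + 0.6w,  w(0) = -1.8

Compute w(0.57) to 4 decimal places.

Midpoint: k1 = f(s_n, w_n); k2 = f(s_n + h/2, w_n + (h/2)·k1); w_{n+1} = w_n + h·k2.
s=0.000000, w=-1.800000:
  k1 = f(0.000000, -1.800000) = -1.080000
  k2 = f(0.095000, -1.902600) = -1.146975
  w ← -1.800000 + 0.19·(-1.146975) = -2.017925
s=0.190000, w=-2.017925:
  k1 = f(0.190000, -2.017925) = -1.232415
  k2 = f(0.285000, -2.135005) = -1.329738
  w ← -2.017925 + 0.19·(-1.329738) = -2.270575
s=0.380000, w=-2.270575:
  k1 = f(0.380000, -2.270575) = -1.448985
  k2 = f(0.475000, -2.408229) = -1.580312
  w ← -2.270575 + 0.19·(-1.580312) = -2.570835
w(0.57) ≈ -2.5708

-2.5708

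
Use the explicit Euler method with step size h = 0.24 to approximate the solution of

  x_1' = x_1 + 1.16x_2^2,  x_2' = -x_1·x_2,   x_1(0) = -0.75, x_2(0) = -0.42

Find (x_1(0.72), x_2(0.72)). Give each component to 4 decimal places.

-1.1693, -0.7479

Euler on (x_1,x_2): x_1_{n+1} = x_1_n + h·x_1', x_2_{n+1} = x_2_n + h·x_2'.
0.000000: (-0.750000, -0.420000); f=(-0.545376, -0.315000) → (-0.880890, -0.495600)
0.240000: (-0.880890, -0.495600); f=(-0.595972, -0.436569) → (-1.023923, -0.600377)
0.480000: (-1.023923, -0.600377); f=(-0.605799, -0.614740) → (-1.169315, -0.747914)
(x_1(0.72), x_2(0.72)) ≈ (-1.1693, -0.7479)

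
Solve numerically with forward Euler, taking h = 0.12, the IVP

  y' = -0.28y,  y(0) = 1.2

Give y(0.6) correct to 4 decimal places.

1.0115

Euler: y_{n+1} = y_n + h·f(t_n, y_n).
t=0.000000, y=1.200000: f=-0.336000 → y ← 1.200000 + 0.12·(-0.336000) = 1.159680
t=0.120000, y=1.159680: f=-0.324710 → y ← 1.159680 + 0.12·(-0.324710) = 1.120715
t=0.240000, y=1.120715: f=-0.313800 → y ← 1.120715 + 0.12·(-0.313800) = 1.083059
t=0.360000, y=1.083059: f=-0.303256 → y ← 1.083059 + 0.12·(-0.303256) = 1.046668
t=0.480000, y=1.046668: f=-0.293067 → y ← 1.046668 + 0.12·(-0.293067) = 1.011500
y(0.6) ≈ 1.0115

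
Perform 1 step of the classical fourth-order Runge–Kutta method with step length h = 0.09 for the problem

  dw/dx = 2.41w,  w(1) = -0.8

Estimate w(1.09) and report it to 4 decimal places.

-0.9938

RK4: k1 = f(x_n, w_n); k2 = f(x_n + h/2, w_n + (h/2)·k1); k3 = f(x_n + h/2, w_n + (h/2)·k2); k4 = f(x_n + h, w_n + h·k3); w_{n+1} = w_n + (h/6)·(k1 + 2k2 + 2k3 + k4).
x=1.000000, w=-0.800000:
  k1 = f(1.000000, -0.800000) = -1.928000
  k2 = f(1.045000, -0.886760) = -2.137092
  k3 = f(1.045000, -0.896169) = -2.159768
  k4 = f(1.090000, -0.994379) = -2.396454
  w ← -0.800000 + (0.09/6)·(k1 + 2k2 + 2k3 + k4) = -0.993773
w(1.09) ≈ -0.9938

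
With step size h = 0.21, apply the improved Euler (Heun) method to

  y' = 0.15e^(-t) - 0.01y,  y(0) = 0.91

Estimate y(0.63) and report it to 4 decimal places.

Heun: k1 = f(t_n, y_n); k2 = f(t_n + h, y_n + h·k1); y_{n+1} = y_n + (h/2)·(k1 + k2).
t=0.000000, y=0.910000:
  k1 = f(0.000000, 0.910000) = 0.140900
  k2 = f(0.210000, 0.939589) = 0.112192
  y ← 0.910000 + (0.21/2)·(0.140900 + 0.112192) = 0.936575
t=0.210000, y=0.936575:
  k1 = f(0.210000, 0.936575) = 0.112222
  k2 = f(0.420000, 0.960141) = 0.088956
  y ← 0.936575 + (0.21/2)·(0.112222 + 0.088956) = 0.957698
t=0.420000, y=0.957698:
  k1 = f(0.420000, 0.957698) = 0.088980
  k2 = f(0.630000, 0.976384) = 0.070125
  y ← 0.957698 + (0.21/2)·(0.088980 + 0.070125) = 0.974404
y(0.63) ≈ 0.9744

0.9744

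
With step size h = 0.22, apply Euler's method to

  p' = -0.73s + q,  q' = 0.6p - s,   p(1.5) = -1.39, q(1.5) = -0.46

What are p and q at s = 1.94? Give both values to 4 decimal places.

-2.2225, -1.5805

Euler on (p,q): p_{n+1} = p_n + h·p', q_{n+1} = q_n + h·q'.
1.500000: (-1.390000, -0.460000); f=(-1.555000, -2.334000) → (-1.732100, -0.973480)
1.720000: (-1.732100, -0.973480); f=(-2.229080, -2.759260) → (-2.222498, -1.580517)
(p(1.94), q(1.94)) ≈ (-2.2225, -1.5805)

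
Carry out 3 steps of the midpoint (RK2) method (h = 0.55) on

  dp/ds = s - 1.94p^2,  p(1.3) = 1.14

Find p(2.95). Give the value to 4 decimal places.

Midpoint: k1 = f(s_n, p_n); k2 = f(s_n + h/2, p_n + (h/2)·k1); p_{n+1} = p_n + h·k2.
s=1.300000, p=1.140000:
  k1 = f(1.300000, 1.140000) = -1.221224
  k2 = f(1.575000, 0.804163) = 0.320443
  p ← 1.140000 + 0.55·0.320443 = 1.316244
s=1.850000, p=1.316244:
  k1 = f(1.850000, 1.316244) = -1.511045
  k2 = f(2.125000, 0.900706) = 0.551133
  p ← 1.316244 + 0.55·0.551133 = 1.619367
s=2.400000, p=1.619367:
  k1 = f(2.400000, 1.619367) = -2.687356
  k2 = f(2.675000, 0.880344) = 1.171490
  p ← 1.619367 + 0.55·1.171490 = 2.263686
p(2.95) ≈ 2.2637

2.2637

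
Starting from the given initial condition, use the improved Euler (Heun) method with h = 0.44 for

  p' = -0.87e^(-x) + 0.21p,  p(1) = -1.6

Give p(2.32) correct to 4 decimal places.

-2.3944

Heun: k1 = f(x_n, p_n); k2 = f(x_n + h, p_n + h·k1); p_{n+1} = p_n + (h/2)·(k1 + k2).
x=1.000000, p=-1.600000:
  k1 = f(1.000000, -1.600000) = -0.656055
  k2 = f(1.440000, -1.888664) = -0.602747
  p ← -1.600000 + (0.44/2)·(-0.656055 + (-0.602747)) = -1.876936
x=1.440000, p=-1.876936:
  k1 = f(1.440000, -1.876936) = -0.600284
  k2 = f(1.880000, -2.141061) = -0.582376
  p ← -1.876936 + (0.44/2)·(-0.600284 + (-0.582376)) = -2.137122
x=1.880000, p=-2.137122:
  k1 = f(1.880000, -2.137122) = -0.581549
  k2 = f(2.320000, -2.393003) = -0.588029
  p ← -2.137122 + (0.44/2)·(-0.581549 + (-0.588029)) = -2.394429
p(2.32) ≈ -2.3944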